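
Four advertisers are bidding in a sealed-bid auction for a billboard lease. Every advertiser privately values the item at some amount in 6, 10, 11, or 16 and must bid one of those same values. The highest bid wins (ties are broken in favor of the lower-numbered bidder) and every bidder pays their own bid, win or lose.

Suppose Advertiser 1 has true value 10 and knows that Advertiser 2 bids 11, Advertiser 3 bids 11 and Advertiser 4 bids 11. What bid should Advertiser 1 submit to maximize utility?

11

Bid 6: loses but pays 6, utility -6.
Bid 10: loses but pays 10, utility -10.
Bid 11: wins, pays 11, utility 10 - 11 = -1.
Bid 16: wins, pays 16, utility 10 - 16 = -6.
The best choice is 11 with utility -1.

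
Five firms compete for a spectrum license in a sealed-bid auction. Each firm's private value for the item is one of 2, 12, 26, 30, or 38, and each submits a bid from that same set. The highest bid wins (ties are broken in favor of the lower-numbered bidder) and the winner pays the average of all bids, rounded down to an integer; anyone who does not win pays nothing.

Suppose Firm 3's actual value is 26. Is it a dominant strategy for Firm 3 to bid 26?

No

Consider the case where Firm 1 bids 2, Firm 2 bids 2, Firm 4 bids 2 and Firm 5 bids 2.
Truthful bid 26: wins, pays 6, utility 26 - 6 = 20.
Bid 12 instead: wins, pays 4, utility 26 - 4 = 22.
Since 22 > 20, bidding 12 is strictly better here, so truthful bidding is not dominant.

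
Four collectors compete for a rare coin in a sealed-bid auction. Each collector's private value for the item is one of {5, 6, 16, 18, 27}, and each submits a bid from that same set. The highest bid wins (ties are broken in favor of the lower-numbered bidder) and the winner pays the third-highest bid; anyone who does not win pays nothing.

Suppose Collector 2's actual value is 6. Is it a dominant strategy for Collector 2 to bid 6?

Consider the case where Collector 1 bids 5, Collector 3 bids 5 and Collector 4 bids 16.
Truthful bid 6: loses, pays 0, utility 0.
Bid 16 instead: wins, pays 5, utility 6 - 5 = 1.
Since 1 > 0, bidding 16 is strictly better here, so truthful bidding is not dominant.

No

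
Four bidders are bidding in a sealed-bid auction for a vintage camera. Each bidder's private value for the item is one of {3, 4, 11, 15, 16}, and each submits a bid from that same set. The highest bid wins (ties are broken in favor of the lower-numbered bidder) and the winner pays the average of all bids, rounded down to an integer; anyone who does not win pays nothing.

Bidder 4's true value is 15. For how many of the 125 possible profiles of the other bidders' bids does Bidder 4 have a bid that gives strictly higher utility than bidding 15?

44

Others bid (3, 3, 3): truth gives 9; bid 4 gives 12 > 9. Violating.
Others bid (3, 3, 4): truth gives 9; bid 11 gives 10 > 9. Violating.
Others bid (3, 3, 15): truth gives 0; bid 16 gives 6 > 0. Violating.
Others bid (3, 4, 3): truth gives 9; bid 11 gives 10 > 9. Violating.
Others bid (3, 3, 11): truth gives 7; no alternative beats it.
Others bid (3, 3, 16): truth gives 0; no alternative beats it.
(Checking all 125 profiles: 44 have a profitable deviation, 81 do not.)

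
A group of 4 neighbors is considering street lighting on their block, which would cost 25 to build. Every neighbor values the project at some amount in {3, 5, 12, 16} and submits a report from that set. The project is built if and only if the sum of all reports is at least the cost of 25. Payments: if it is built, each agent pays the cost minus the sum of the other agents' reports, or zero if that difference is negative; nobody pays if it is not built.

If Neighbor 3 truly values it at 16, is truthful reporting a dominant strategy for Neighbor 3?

Yes

Check each profile of the others' reports and compare truth against every alternative report.
Others report (3, 3, 5): truth gives 2, best alternative gives 0.
Others report (3, 5, 3): truth gives 2, best alternative gives 0.
Others report (5, 3, 3): truth gives 2, best alternative gives 0.
Others report (3, 12, 12): truth gives 16, best alternative gives 16.
Others report (3, 12, 16): truth gives 16, best alternative gives 16.
Others report (3, 16, 12): truth gives 16, best alternative gives 16.
(Remaining 58 profiles checked similarly; truth is weakly best in each.)
In every case the truthful report is at least as good as any alternative, so it is a dominant strategy.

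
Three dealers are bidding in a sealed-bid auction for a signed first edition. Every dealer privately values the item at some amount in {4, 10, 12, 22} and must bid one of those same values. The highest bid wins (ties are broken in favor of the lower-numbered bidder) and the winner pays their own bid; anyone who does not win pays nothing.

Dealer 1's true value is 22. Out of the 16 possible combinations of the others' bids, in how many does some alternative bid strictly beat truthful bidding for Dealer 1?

Others bid (4, 4): truth gives 0; bid 4 gives 18 > 0. Violating.
Others bid (4, 10): truth gives 0; bid 10 gives 12 > 0. Violating.
Others bid (4, 12): truth gives 0; bid 12 gives 10 > 0. Violating.
Others bid (10, 4): truth gives 0; bid 10 gives 12 > 0. Violating.
Others bid (4, 22): truth gives 0; no alternative beats it.
Others bid (10, 22): truth gives 0; no alternative beats it.
(Checking all 16 profiles: 9 have a profitable deviation, 7 do not.)

9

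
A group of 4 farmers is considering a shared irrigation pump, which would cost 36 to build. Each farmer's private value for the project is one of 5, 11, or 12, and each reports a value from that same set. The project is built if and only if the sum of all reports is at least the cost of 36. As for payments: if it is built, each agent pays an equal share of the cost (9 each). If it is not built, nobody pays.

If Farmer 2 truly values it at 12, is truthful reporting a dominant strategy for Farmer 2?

Yes

Check each profile of the others' reports and compare truth against every alternative report.
Others report (5, 11, 11): truth gives 3, best alternative gives 3.
Others report (5, 11, 12): truth gives 3, best alternative gives 3.
Others report (5, 12, 11): truth gives 3, best alternative gives 3.
Others report (5, 12, 12): truth gives 3, best alternative gives 3.
Others report (11, 5, 11): truth gives 3, best alternative gives 3.
Others report (11, 5, 12): truth gives 3, best alternative gives 3.
(Remaining 21 profiles checked similarly; truth is weakly best in each.)
In every case the truthful report is at least as good as any alternative, so it is a dominant strategy.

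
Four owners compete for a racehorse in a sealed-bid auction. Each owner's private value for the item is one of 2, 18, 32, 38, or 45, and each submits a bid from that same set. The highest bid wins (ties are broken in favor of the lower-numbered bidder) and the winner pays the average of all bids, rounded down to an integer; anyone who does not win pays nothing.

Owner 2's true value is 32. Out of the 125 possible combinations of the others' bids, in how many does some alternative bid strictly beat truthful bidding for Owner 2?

Others bid (2, 2, 2): truth gives 23; bid 18 gives 26 > 23. Violating.
Others bid (2, 2, 18): truth gives 19; bid 18 gives 22 > 19. Violating.
Others bid (2, 2, 38): truth gives 0; bid 38 gives 12 > 0. Violating.
Others bid (2, 2, 45): truth gives 0; bid 45 gives 9 > 0. Violating.
Others bid (2, 2, 32): truth gives 15; no alternative beats it.
Others bid (2, 18, 32): truth gives 11; no alternative beats it.
(Checking all 125 profiles: 49 have a profitable deviation, 76 do not.)

49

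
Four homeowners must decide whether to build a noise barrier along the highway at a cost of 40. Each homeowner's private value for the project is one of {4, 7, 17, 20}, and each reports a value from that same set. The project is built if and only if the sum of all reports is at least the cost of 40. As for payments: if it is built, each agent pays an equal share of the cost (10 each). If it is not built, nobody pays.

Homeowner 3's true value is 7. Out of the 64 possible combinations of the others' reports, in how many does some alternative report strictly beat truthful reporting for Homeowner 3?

Others report (7, 7, 20): truth gives -3; report 4 gives 0 > -3. Violating.
Others report (7, 20, 7): truth gives -3; report 4 gives 0 > -3. Violating.
Others report (20, 7, 7): truth gives -3; report 4 gives 0 > -3. Violating.
Others report (4, 4, 4): truth gives 0; no alternative beats it.
Others report (4, 4, 7): truth gives 0; no alternative beats it.
(Checking all 64 profiles: 3 have a profitable deviation, 61 do not.)

3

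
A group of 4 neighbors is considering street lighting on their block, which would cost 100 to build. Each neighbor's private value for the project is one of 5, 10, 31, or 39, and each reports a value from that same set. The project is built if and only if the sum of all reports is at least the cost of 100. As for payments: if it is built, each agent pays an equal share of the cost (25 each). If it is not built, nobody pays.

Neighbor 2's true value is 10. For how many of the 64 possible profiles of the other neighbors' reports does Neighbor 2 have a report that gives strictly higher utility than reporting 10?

Others report (31, 31, 31): truth gives -15; report 5 gives 0 > -15. Violating.
Others report (5, 5, 5): truth gives 0; no alternative beats it.
Others report (5, 5, 10): truth gives 0; no alternative beats it.
(Checking all 64 profiles: 1 has a profitable deviation, 63 do not.)

1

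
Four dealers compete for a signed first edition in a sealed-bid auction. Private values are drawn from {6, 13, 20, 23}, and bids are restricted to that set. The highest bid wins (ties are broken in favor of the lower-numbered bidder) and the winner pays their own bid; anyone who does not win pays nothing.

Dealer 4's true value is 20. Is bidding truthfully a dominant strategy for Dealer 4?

No

Consider the case where Dealer 1 bids 6, Dealer 2 bids 6 and Dealer 3 bids 6.
Truthful bid 20: wins, pays 20, utility 20 - 20 = 0.
Bid 13 instead: wins, pays 13, utility 20 - 13 = 7.
Since 7 > 0, bidding 13 is strictly better here, so truthful bidding is not dominant.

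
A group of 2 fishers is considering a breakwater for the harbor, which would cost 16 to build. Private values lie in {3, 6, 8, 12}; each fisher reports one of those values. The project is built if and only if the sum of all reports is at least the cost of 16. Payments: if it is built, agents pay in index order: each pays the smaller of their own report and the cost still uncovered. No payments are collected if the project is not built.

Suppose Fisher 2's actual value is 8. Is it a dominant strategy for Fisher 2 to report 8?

Check each profile of the others' reports and compare truth against every alternative report.
Others report (12): truth gives 4, best alternative gives 4.
Others report (3): truth gives 0, best alternative gives 0.
Others report (6): truth gives 0, best alternative gives 0.
Others report (8): truth gives 0, best alternative gives 0.
In every case the truthful report is at least as good as any alternative, so it is a dominant strategy.

Yes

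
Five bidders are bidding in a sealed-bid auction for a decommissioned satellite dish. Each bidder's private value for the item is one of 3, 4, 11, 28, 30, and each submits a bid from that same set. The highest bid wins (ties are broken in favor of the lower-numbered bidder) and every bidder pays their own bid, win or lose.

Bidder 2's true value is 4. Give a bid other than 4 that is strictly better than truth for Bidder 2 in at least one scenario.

Suppose Bidder 1 bids 3, Bidder 3 bids 3, Bidder 4 bids 3 and Bidder 5 bids 11.
Bid 4: loses but pays 4, utility -4.
Bid 3: loses but pays 3, utility -3.
So bidding 3 beats truth here (-3 > -4).

3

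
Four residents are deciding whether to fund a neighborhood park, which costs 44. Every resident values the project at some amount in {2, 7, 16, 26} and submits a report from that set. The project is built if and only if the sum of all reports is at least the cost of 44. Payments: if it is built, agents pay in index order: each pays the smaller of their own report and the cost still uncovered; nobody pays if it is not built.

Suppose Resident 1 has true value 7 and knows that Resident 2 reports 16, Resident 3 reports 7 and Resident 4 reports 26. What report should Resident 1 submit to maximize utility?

2

Report 2: project built, pays 2, utility 7 - 2 = 5.
Report 7: project built, pays 7, utility 7 - 7 = 0.
Report 16: project built, pays 16, utility 7 - 16 = -9.
Report 26: project built, pays 26, utility 7 - 26 = -19.
The best choice is 2 with utility 5.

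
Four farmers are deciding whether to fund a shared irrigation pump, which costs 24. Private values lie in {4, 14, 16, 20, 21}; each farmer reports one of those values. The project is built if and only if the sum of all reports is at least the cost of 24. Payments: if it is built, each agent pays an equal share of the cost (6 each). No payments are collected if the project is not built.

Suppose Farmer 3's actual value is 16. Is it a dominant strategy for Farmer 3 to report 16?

Yes

Check each profile of the others' reports and compare truth against every alternative report.
Others report (4, 4, 4): truth gives 10, best alternative gives 10.
Others report (4, 4, 14): truth gives 10, best alternative gives 10.
Others report (4, 4, 16): truth gives 10, best alternative gives 10.
Others report (4, 4, 20): truth gives 10, best alternative gives 10.
Others report (4, 4, 21): truth gives 10, best alternative gives 10.
Others report (4, 14, 4): truth gives 10, best alternative gives 10.
(Remaining 119 profiles checked similarly; truth is weakly best in each.)
In every case the truthful report is at least as good as any alternative, so it is a dominant strategy.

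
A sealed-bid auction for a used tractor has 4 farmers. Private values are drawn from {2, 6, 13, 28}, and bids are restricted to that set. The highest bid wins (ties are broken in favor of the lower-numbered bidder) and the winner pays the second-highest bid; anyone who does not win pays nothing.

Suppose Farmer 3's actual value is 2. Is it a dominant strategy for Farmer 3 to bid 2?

Check each profile of the others' bids and compare truth against every alternative bid.
Others bid (2, 2, 6): truth gives 0, best alternative gives -4.
Others bid (2, 2, 2): truth gives 0, best alternative gives 0.
Others bid (2, 2, 13): truth gives 0, best alternative gives 0.
Others bid (2, 2, 28): truth gives 0, best alternative gives 0.
Others bid (2, 6, 2): truth gives 0, best alternative gives 0.
Others bid (2, 6, 6): truth gives 0, best alternative gives 0.
(Remaining 58 profiles checked similarly; truth is weakly best in each.)
In every case the truthful bid is at least as good as any alternative, so it is a dominant strategy.

Yes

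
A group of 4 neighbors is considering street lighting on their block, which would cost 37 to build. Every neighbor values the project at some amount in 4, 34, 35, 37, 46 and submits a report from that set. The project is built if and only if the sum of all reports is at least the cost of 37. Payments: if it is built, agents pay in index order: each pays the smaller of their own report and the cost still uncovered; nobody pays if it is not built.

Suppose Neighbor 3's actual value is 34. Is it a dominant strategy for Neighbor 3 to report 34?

No

Consider the case where Neighbor 1 reports 4, Neighbor 2 reports 4 and Neighbor 4 reports 34.
Truthful report 34: project built, pays 29, utility 34 - 29 = 5.
Report 4 instead: project built, pays 4, utility 34 - 4 = 30.
Since 30 > 5, reporting 4 is strictly better here, so truthful reporting is not dominant.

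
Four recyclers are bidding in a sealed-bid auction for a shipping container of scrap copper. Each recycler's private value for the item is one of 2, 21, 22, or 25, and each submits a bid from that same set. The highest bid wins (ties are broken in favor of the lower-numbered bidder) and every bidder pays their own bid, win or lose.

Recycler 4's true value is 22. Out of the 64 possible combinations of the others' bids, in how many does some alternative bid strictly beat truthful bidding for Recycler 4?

57

Others bid (2, 2, 2): truth gives 0; bid 21 gives 1 > 0. Violating.
Others bid (2, 2, 22): truth gives -22; bid 2 gives -2 > -22. Violating.
Others bid (2, 2, 25): truth gives -22; bid 2 gives -2 > -22. Violating.
Others bid (2, 21, 22): truth gives -22; bid 2 gives -2 > -22. Violating.
Others bid (2, 2, 21): truth gives 0; no alternative beats it.
Others bid (2, 21, 2): truth gives 0; no alternative beats it.
(Checking all 64 profiles: 57 have a profitable deviation, 7 do not.)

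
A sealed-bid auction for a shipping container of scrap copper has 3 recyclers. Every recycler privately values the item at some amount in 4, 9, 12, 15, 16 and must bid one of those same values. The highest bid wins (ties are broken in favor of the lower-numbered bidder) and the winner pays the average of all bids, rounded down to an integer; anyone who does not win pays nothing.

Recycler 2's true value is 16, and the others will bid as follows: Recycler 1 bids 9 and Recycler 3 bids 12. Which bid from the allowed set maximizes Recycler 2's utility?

Bid 4: loses, pays 0, utility 0.
Bid 9: loses, pays 0, utility 0.
Bid 12: wins, pays 11, utility 16 - 11 = 5.
Bid 15: wins, pays 12, utility 16 - 12 = 4.
Bid 16: wins, pays 12, utility 16 - 12 = 4.
The best choice is 12 with utility 5.

12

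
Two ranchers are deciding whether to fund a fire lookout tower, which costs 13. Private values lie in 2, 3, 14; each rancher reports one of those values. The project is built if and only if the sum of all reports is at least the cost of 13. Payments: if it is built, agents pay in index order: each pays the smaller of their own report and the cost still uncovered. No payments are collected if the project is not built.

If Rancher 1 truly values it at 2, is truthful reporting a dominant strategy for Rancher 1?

Check each profile of the others' reports and compare truth against every alternative report.
Others report (14): truth gives 0, best alternative gives -1.
Others report (2): truth gives 0, best alternative gives 0.
Others report (3): truth gives 0, best alternative gives 0.
In every case the truthful report is at least as good as any alternative, so it is a dominant strategy.

Yes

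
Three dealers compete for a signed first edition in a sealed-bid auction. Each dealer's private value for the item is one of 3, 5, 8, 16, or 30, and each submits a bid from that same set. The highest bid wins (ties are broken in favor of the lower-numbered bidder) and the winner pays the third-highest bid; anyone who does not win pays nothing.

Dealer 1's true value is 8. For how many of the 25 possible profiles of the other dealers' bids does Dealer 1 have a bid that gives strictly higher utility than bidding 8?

8

Others bid (3, 16): truth gives 0; bid 16 gives 5 > 0. Violating.
Others bid (3, 30): truth gives 0; bid 30 gives 5 > 0. Violating.
Others bid (5, 16): truth gives 0; bid 16 gives 3 > 0. Violating.
Others bid (5, 30): truth gives 0; bid 30 gives 3 > 0. Violating.
Others bid (3, 3): truth gives 5; no alternative beats it.
Others bid (3, 5): truth gives 5; no alternative beats it.
(Checking all 25 profiles: 8 have a profitable deviation, 17 do not.)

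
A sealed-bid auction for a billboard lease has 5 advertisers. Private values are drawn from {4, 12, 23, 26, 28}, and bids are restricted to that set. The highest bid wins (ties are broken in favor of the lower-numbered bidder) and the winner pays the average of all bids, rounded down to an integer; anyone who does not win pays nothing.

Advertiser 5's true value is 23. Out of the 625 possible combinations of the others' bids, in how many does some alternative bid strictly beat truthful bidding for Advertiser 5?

Others bid (4, 4, 4, 4): truth gives 16; bid 12 gives 18 > 16. Violating.
Others bid (4, 4, 4, 23): truth gives 0; bid 26 gives 11 > 0. Violating.
Others bid (4, 4, 4, 26): truth gives 0; bid 28 gives 10 > 0. Violating.
Others bid (4, 4, 12, 23): truth gives 0; bid 26 gives 10 > 0. Violating.
Others bid (4, 4, 4, 12): truth gives 14; no alternative beats it.
Others bid (4, 4, 4, 28): truth gives 0; no alternative beats it.
(Checking all 625 profiles: 209 have a profitable deviation, 416 do not.)

209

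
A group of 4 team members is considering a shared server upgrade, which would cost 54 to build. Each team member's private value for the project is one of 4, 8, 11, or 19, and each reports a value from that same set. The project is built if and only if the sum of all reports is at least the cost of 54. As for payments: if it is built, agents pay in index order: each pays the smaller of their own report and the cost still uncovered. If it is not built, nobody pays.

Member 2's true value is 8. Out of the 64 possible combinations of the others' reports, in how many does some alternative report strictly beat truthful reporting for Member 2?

1

Others report (19, 19, 19): truth gives 0; report 4 gives 4 > 0. Violating.
Others report (4, 4, 4): truth gives 0; no alternative beats it.
Others report (4, 4, 8): truth gives 0; no alternative beats it.
(Checking all 64 profiles: 1 has a profitable deviation, 63 do not.)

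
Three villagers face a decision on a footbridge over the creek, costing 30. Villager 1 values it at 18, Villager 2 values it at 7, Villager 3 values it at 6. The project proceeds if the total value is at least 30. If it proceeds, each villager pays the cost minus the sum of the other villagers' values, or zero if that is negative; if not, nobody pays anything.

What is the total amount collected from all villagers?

Total value 31 ≥ cost 30, so it is built.
Villager 1: others sum to 13; max(0, 30 - 13) = 17.
Villager 2: others sum to 24; max(0, 30 - 24) = 6.
Villager 3: others sum to 25; max(0, 30 - 25) = 5.
Total collected = 17 + 6 + 5 = 28.

28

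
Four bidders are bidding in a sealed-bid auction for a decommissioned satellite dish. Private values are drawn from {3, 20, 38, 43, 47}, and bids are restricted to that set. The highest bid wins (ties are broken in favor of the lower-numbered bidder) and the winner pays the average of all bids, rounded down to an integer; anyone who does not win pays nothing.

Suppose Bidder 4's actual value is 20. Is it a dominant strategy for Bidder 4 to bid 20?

Consider the case where Bidder 1 bids 3, Bidder 2 bids 3 and Bidder 3 bids 20.
Truthful bid 20: loses, pays 0, utility 0.
Bid 38 instead: wins, pays 16, utility 20 - 16 = 4.
Since 4 > 0, bidding 38 is strictly better here, so truthful bidding is not dominant.

No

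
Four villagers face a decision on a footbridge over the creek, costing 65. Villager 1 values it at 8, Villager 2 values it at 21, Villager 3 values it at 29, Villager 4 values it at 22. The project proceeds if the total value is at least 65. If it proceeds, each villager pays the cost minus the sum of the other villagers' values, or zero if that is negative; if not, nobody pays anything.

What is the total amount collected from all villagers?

Total value 80 ≥ cost 65, so it is built.
Villager 1: others sum to 72; max(0, 65 - 72) = 0.
Villager 2: others sum to 59; max(0, 65 - 59) = 6.
Villager 3: others sum to 51; max(0, 65 - 51) = 14.
Villager 4: others sum to 58; max(0, 65 - 58) = 7.
Total collected = 0 + 6 + 14 + 7 = 27.

27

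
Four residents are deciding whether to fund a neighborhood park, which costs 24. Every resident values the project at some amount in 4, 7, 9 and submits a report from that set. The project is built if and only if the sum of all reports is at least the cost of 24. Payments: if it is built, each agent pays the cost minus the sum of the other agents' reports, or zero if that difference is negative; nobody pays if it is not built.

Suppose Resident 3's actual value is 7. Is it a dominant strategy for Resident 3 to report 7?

Check each profile of the others' reports and compare truth against every alternative report.
Others report (7, 9, 9): truth gives 7, best alternative gives 7.
Others report (9, 7, 9): truth gives 7, best alternative gives 7.
Others report (9, 9, 7): truth gives 7, best alternative gives 7.
Others report (9, 9, 9): truth gives 7, best alternative gives 7.
Others report (7, 7, 9): truth gives 6, best alternative gives 6.
Others report (7, 9, 7): truth gives 6, best alternative gives 6.
(Remaining 21 profiles checked similarly; truth is weakly best in each.)
In every case the truthful report is at least as good as any alternative, so it is a dominant strategy.

Yes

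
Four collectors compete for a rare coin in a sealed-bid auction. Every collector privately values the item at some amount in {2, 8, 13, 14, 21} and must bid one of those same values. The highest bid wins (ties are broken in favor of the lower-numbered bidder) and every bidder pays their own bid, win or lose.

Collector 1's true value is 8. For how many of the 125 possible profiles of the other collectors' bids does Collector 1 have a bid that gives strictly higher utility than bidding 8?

118

Others bid (2, 2, 2): truth gives 0; bid 2 gives 6 > 0. Violating.
Others bid (2, 2, 13): truth gives -8; bid 2 gives -2 > -8. Violating.
Others bid (2, 2, 14): truth gives -8; bid 2 gives -2 > -8. Violating.
Others bid (2, 2, 21): truth gives -8; bid 2 gives -2 > -8. Violating.
Others bid (2, 2, 8): truth gives 0; no alternative beats it.
Others bid (2, 8, 2): truth gives 0; no alternative beats it.
(Checking all 125 profiles: 118 have a profitable deviation, 7 do not.)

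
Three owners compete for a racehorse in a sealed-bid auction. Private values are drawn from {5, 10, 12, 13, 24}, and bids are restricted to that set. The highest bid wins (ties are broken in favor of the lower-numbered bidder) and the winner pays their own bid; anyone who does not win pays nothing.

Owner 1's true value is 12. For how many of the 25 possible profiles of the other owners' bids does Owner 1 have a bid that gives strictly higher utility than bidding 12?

4

Others bid (5, 5): truth gives 0; bid 5 gives 7 > 0. Violating.
Others bid (5, 10): truth gives 0; bid 10 gives 2 > 0. Violating.
Others bid (10, 5): truth gives 0; bid 10 gives 2 > 0. Violating.
Others bid (10, 10): truth gives 0; bid 10 gives 2 > 0. Violating.
Others bid (5, 12): truth gives 0; no alternative beats it.
Others bid (5, 13): truth gives 0; no alternative beats it.
(Checking all 25 profiles: 4 have a profitable deviation, 21 do not.)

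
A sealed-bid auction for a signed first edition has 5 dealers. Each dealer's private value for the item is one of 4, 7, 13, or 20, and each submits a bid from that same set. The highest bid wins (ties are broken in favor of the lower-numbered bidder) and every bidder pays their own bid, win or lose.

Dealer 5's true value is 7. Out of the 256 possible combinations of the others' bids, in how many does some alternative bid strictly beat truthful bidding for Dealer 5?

Others bid (4, 4, 4, 7): truth gives -7; bid 4 gives -4 > -7. Violating.
Others bid (4, 4, 4, 13): truth gives -7; bid 4 gives -4 > -7. Violating.
Others bid (4, 4, 4, 20): truth gives -7; bid 4 gives -4 > -7. Violating.
Others bid (4, 4, 7, 4): truth gives -7; bid 4 gives -4 > -7. Violating.
Others bid (4, 4, 4, 4): truth gives 0; no alternative beats it.
(Checking all 256 profiles: 255 have a profitable deviation, 1 does not.)

255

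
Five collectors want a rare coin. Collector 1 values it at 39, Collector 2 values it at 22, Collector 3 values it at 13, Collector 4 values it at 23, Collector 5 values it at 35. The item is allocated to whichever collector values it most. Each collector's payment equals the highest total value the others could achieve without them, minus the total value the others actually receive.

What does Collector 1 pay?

35

Collector 1 has the highest value and receives the item.
Without Collector 1, the item would go to the next-highest value, 35, so the others could achieve 35.
With Collector 1 present and winning, the others receive nothing, so their total is 0.
Payment = 35 - 0 = 35.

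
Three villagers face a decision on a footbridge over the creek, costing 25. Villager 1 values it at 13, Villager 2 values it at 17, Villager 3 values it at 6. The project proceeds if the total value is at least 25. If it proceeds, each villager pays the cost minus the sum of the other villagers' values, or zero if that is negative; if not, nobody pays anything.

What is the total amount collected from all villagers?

Total value 36 ≥ cost 25, so it is built.
Villager 1: others sum to 23; max(0, 25 - 23) = 2.
Villager 2: others sum to 19; max(0, 25 - 19) = 6.
Villager 3: others sum to 30; max(0, 25 - 30) = 0.
Total collected = 2 + 6 + 0 = 8.

8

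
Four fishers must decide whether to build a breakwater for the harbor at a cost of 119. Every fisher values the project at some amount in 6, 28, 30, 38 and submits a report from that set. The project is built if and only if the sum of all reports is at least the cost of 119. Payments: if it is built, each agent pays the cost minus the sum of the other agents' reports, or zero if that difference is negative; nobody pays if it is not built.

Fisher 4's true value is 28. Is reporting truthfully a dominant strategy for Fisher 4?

Check each profile of the others' reports and compare truth against every alternative report.
Others report (38, 38, 38): truth gives 23, best alternative gives 23.
Others report (30, 38, 38): truth gives 15, best alternative gives 15.
Others report (38, 30, 38): truth gives 15, best alternative gives 15.
Others report (38, 38, 30): truth gives 15, best alternative gives 15.
Others report (28, 38, 38): truth gives 13, best alternative gives 13.
Others report (38, 28, 38): truth gives 13, best alternative gives 13.
(Remaining 58 profiles checked similarly; truth is weakly best in each.)
In every case the truthful report is at least as good as any alternative, so it is a dominant strategy.

Yes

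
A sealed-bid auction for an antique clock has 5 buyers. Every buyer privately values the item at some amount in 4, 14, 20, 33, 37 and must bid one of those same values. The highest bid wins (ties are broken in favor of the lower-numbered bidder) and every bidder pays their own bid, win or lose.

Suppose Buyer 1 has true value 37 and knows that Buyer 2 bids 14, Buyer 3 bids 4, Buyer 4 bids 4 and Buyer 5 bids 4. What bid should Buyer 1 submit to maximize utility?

14

Bid 4: loses but pays 4, utility -4.
Bid 14: wins, pays 14, utility 37 - 14 = 23.
Bid 20: wins, pays 20, utility 37 - 20 = 17.
Bid 33: wins, pays 33, utility 37 - 33 = 4.
Bid 37: wins, pays 37, utility 37 - 37 = 0.
The best choice is 14 with utility 23.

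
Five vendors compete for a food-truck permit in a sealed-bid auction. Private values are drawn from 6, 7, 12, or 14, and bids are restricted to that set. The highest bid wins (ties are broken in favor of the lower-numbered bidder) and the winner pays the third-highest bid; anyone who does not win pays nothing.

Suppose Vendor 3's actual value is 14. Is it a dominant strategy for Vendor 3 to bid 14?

Check each profile of the others' bids and compare truth against every alternative bid.
Others bid (6, 6, 6, 14): truth gives 8, best alternative gives 0.
Others bid (6, 6, 14, 6): truth gives 8, best alternative gives 0.
Others bid (6, 12, 6, 6): truth gives 8, best alternative gives 0.
Others bid (12, 6, 6, 6): truth gives 8, best alternative gives 0.
Others bid (6, 6, 7, 14): truth gives 7, best alternative gives 0.
Others bid (6, 6, 14, 7): truth gives 7, best alternative gives 0.
(Remaining 250 profiles checked similarly; truth is weakly best in each.)
In every case the truthful bid is at least as good as any alternative, so it is a dominant strategy.

Yes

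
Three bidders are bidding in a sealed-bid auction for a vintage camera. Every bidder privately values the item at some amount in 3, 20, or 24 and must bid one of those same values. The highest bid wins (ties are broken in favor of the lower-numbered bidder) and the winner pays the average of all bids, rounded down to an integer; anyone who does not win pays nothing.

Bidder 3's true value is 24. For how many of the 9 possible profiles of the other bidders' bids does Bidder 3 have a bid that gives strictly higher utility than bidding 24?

Others bid (3, 3): truth gives 14; bid 20 gives 16 > 14. Violating.
Others bid (3, 20): truth gives 9; no alternative beats it.
Others bid (3, 24): truth gives 0; no alternative beats it.
(Checking all 9 profiles: 1 has a profitable deviation, 8 do not.)

1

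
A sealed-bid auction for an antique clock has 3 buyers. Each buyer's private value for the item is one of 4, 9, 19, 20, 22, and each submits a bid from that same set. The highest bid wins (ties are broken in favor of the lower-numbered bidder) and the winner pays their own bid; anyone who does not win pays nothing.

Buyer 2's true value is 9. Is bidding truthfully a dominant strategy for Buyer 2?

Yes

Check each profile of the others' bids and compare truth against every alternative bid.
Others bid (4, 4): truth gives 0, best alternative gives 0.
Others bid (4, 9): truth gives 0, best alternative gives 0.
Others bid (4, 19): truth gives 0, best alternative gives 0.
Others bid (4, 20): truth gives 0, best alternative gives 0.
Others bid (4, 22): truth gives 0, best alternative gives 0.
Others bid (9, 4): truth gives 0, best alternative gives 0.
(Remaining 19 profiles checked similarly; truth is weakly best in each.)
In every case the truthful bid is at least as good as any alternative, so it is a dominant strategy.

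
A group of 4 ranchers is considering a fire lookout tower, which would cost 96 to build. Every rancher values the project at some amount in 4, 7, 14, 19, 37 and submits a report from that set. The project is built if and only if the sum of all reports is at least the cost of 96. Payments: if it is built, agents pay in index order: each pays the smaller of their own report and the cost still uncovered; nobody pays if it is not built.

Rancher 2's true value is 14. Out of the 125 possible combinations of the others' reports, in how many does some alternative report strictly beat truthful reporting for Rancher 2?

Others report (19, 37, 37): truth gives 0; report 4 gives 10 > 0. Violating.
Others report (37, 19, 37): truth gives 0; report 4 gives 10 > 0. Violating.
Others report (37, 37, 19): truth gives 0; report 4 gives 10 > 0. Violating.
Others report (37, 37, 37): truth gives 0; report 4 gives 10 > 0. Violating.
Others report (4, 4, 4): truth gives 0; no alternative beats it.
Others report (4, 4, 7): truth gives 0; no alternative beats it.
(Checking all 125 profiles: 4 have a profitable deviation, 121 do not.)

4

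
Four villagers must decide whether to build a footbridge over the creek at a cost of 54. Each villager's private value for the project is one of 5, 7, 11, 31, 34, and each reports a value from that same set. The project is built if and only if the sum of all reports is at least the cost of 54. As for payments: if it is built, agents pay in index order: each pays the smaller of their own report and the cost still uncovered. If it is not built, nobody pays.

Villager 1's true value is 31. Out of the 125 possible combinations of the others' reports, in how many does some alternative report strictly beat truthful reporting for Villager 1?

Others report (5, 5, 34): truth gives 0; report 11 gives 20 > 0. Violating.
Others report (5, 7, 31): truth gives 0; report 11 gives 20 > 0. Violating.
Others report (5, 7, 34): truth gives 0; report 11 gives 20 > 0. Violating.
Others report (5, 11, 31): truth gives 0; report 7 gives 24 > 0. Violating.
Others report (5, 5, 5): truth gives 0; no alternative beats it.
Others report (5, 5, 7): truth gives 0; no alternative beats it.
(Checking all 125 profiles: 95 have a profitable deviation, 30 do not.)

95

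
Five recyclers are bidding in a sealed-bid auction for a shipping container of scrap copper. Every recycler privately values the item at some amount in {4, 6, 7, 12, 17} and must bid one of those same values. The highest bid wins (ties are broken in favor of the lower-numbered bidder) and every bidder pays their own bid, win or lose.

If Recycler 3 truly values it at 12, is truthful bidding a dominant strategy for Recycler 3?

Consider the case where Recycler 1 bids 4, Recycler 2 bids 4, Recycler 4 bids 4 and Recycler 5 bids 4.
Truthful bid 12: wins, pays 12, utility 12 - 12 = 0.
Bid 6 instead: wins, pays 6, utility 12 - 6 = 6.
Since 6 > 0, bidding 6 is strictly better here, so truthful bidding is not dominant.

No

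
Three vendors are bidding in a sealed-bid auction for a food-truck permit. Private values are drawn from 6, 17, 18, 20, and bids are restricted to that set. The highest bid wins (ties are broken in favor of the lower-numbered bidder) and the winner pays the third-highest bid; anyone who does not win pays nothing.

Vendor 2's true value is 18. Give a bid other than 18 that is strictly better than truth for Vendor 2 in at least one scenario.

20

Suppose Vendor 1 bids 6 and Vendor 3 bids 20.
Bid 18: loses, pays 0, utility 0.
Bid 20: wins, pays 6, utility 18 - 6 = 12.
So bidding 20 beats truth here (12 > 0).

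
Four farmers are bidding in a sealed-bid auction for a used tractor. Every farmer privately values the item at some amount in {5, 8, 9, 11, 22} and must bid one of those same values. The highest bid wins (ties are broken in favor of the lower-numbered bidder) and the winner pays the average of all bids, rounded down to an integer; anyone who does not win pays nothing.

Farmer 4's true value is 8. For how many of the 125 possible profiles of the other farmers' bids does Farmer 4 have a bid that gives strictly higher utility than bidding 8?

Others bid (5, 5, 8): truth gives 0; bid 9 gives 2 > 0. Violating.
Others bid (5, 5, 9): truth gives 0; bid 11 gives 1 > 0. Violating.
Others bid (5, 8, 5): truth gives 0; bid 9 gives 2 > 0. Violating.
Others bid (5, 8, 8): truth gives 0; bid 9 gives 1 > 0. Violating.
Others bid (5, 5, 5): truth gives 3; no alternative beats it.
Others bid (5, 5, 11): truth gives 0; no alternative beats it.
(Checking all 125 profiles: 9 have a profitable deviation, 116 do not.)

9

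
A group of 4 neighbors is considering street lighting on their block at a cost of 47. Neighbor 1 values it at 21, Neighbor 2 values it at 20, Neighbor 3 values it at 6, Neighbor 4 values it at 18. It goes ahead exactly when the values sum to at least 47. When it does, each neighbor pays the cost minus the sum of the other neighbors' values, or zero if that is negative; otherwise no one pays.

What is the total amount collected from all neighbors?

Total value 65 ≥ cost 47, so it is built.
Neighbor 1: others sum to 44; max(0, 47 - 44) = 3.
Neighbor 2: others sum to 45; max(0, 47 - 45) = 2.
Neighbor 3: others sum to 59; max(0, 47 - 59) = 0.
Neighbor 4: others sum to 47; max(0, 47 - 47) = 0.
Total collected = 3 + 2 + 0 + 0 = 5.

5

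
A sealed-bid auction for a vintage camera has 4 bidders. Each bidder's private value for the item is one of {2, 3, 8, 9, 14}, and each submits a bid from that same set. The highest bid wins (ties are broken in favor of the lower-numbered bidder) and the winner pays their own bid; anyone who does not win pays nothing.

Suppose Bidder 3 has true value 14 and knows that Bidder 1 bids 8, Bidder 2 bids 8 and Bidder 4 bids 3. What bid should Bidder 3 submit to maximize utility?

Bid 2: loses, pays 0, utility 0.
Bid 3: loses, pays 0, utility 0.
Bid 8: loses, pays 0, utility 0.
Bid 9: wins, pays 9, utility 14 - 9 = 5.
Bid 14: wins, pays 14, utility 14 - 14 = 0.
The best choice is 9 with utility 5.

9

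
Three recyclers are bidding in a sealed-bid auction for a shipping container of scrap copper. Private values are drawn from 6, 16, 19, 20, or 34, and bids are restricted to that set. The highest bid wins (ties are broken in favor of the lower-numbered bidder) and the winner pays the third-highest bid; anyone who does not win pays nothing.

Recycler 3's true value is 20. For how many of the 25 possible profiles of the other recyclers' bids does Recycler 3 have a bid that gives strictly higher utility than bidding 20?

6

Others bid (6, 20): truth gives 0; bid 34 gives 14 > 0. Violating.
Others bid (16, 20): truth gives 0; bid 34 gives 4 > 0. Violating.
Others bid (19, 20): truth gives 0; bid 34 gives 1 > 0. Violating.
Others bid (20, 6): truth gives 0; bid 34 gives 14 > 0. Violating.
Others bid (6, 6): truth gives 14; no alternative beats it.
Others bid (6, 16): truth gives 14; no alternative beats it.
(Checking all 25 profiles: 6 have a profitable deviation, 19 do not.)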